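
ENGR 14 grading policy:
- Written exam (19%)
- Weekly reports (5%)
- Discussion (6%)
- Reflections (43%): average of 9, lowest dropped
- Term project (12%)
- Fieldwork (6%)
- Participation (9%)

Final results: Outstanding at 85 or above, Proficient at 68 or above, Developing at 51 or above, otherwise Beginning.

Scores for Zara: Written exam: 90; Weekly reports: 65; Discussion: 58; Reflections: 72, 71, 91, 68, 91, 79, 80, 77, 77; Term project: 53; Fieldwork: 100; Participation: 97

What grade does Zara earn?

Reflections: drop 68 → average of remaining 8 = 638/8 = 79.75
Weighted total:
  Written exam 90 × 0.19 = 17.1
  Weekly reports 65 × 0.05 = 3.25
  Discussion 58 × 0.06 = 3.48
  Reflections 79.75 × 0.43 = 34.2925
  Term project 53 × 0.12 = 6.36
  Fieldwork 100 × 0.06 = 6
  Participation 97 × 0.09 = 8.73
Sum = 79.2125
79.2125 is ≥ 68 and < 85 → Proficient

Proficient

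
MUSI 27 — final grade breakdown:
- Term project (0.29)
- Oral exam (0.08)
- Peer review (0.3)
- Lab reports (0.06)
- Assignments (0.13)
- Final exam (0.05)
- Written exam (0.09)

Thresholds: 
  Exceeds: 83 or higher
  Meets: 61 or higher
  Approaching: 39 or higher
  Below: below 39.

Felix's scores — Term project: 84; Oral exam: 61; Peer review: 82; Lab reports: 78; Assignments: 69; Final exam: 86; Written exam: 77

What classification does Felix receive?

Weighted total:
  Term project 84 × 0.29 = 24.36
  Oral exam 61 × 0.08 = 4.88
  Peer review 82 × 0.3 = 24.6
  Lab reports 78 × 0.06 = 4.68
  Assignments 69 × 0.13 = 8.97
  Final exam 86 × 0.05 = 4.3
  Written exam 77 × 0.09 = 6.93
Sum = 78.72
78.72 is ≥ 61 and < 83 → Meets

Meets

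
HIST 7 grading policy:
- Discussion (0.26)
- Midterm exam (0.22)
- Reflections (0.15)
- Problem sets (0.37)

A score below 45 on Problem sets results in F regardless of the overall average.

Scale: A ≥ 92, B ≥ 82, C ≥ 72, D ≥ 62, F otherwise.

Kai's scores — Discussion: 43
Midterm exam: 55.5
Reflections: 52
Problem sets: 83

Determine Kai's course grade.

F

Problem sets score 83 ≥ 45: minimum met.
Weighted total:
  Discussion 43 × 0.26 = 11.18
  Midterm exam 55.5 × 0.22 = 12.21
  Reflections 52 × 0.15 = 7.8
  Problem sets 83 × 0.37 = 30.71
Sum = 61.9
61.9 < 62 → F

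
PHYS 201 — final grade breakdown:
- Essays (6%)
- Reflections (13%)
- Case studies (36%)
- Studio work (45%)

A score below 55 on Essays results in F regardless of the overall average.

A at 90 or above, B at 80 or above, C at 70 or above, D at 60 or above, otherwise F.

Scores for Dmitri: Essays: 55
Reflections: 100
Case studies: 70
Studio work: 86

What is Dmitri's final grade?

B

Essays score 55 ≥ 55: minimum met.
Weighted total:
  Essays 55 × 0.06 = 3.3
  Reflections 100 × 0.13 = 13
  Case studies 70 × 0.36 = 25.2
  Studio work 86 × 0.45 = 38.7
Sum = 80.2
80.2 is ≥ 80 and < 90 → B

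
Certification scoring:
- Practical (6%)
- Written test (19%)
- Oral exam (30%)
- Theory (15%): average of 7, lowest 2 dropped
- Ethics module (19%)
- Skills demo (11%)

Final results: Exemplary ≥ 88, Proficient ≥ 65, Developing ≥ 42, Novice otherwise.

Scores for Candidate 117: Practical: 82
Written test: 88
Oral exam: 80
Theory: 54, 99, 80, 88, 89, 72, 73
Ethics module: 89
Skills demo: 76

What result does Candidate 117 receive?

Proficient

Theory: drop 54, 72 → average of remaining 5 = 429/5 = 85.8
Weighted total:
  Practical 82 × 0.06 = 4.92
  Written test 88 × 0.19 = 16.72
  Oral exam 80 × 0.3 = 24
  Theory 85.8 × 0.15 = 12.87
  Ethics module 89 × 0.19 = 16.91
  Skills demo 76 × 0.11 = 8.36
Sum = 83.78
83.78 is ≥ 65 and < 88 → Proficient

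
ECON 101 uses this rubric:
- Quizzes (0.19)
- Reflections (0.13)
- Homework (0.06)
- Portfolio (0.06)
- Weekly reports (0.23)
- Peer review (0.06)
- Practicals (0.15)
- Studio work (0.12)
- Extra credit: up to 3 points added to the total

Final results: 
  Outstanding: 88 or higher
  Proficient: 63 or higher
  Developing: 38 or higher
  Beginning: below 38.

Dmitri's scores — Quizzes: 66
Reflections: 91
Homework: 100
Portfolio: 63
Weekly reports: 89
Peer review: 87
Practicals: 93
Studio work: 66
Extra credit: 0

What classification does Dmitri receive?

Proficient

Weighted total:
  Quizzes 66 × 0.19 = 12.54
  Reflections 91 × 0.13 = 11.83
  Homework 100 × 0.06 = 6
  Portfolio 63 × 0.06 = 3.78
  Weekly reports 89 × 0.23 = 20.47
  Peer review 87 × 0.06 = 5.22
  Practicals 93 × 0.15 = 13.95
  Studio work 66 × 0.12 = 7.92
Sum = 81.71
Extra credit: 81.71 + 0 = 81.71
81.71 is ≥ 63 and < 88 → Proficient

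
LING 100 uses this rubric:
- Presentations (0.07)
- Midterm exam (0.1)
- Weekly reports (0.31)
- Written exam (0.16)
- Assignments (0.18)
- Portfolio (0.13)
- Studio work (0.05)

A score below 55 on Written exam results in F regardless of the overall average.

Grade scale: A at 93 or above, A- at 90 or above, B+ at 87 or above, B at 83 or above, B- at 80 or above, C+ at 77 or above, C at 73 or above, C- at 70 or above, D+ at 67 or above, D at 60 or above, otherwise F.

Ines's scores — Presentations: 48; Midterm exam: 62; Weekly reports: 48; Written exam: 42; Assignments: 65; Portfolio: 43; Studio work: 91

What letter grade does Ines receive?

F

Written exam score 42 < 55: minimum not met.
Weighted total:
  Presentations 48 × 0.07 = 3.36
  Midterm exam 62 × 0.1 = 6.2
  Weekly reports 48 × 0.31 = 14.88
  Written exam 42 × 0.16 = 6.72
  Assignments 65 × 0.18 = 11.7
  Portfolio 43 × 0.13 = 5.59
  Studio work 91 × 0.05 = 4.55
Sum = 53
Because the Written exam minimum was not met, the result is F.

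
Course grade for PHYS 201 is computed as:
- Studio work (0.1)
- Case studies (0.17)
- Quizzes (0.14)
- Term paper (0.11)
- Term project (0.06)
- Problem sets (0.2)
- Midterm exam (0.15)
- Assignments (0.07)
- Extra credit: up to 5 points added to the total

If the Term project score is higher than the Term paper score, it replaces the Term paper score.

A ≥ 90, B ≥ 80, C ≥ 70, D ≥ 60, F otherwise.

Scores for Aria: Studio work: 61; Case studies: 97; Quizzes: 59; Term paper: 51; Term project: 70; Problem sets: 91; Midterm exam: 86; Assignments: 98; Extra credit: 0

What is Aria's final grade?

Term project (70) > Term paper (51), so Term paper counts as 70.
Weighted total:
  Studio work 61 × 0.1 = 6.1
  Case studies 97 × 0.17 = 16.49
  Quizzes 59 × 0.14 = 8.26
  Term paper 70 × 0.11 = 7.7
  Term project 70 × 0.06 = 4.2
  Problem sets 91 × 0.2 = 18.2
  Midterm exam 86 × 0.15 = 12.9
  Assignments 98 × 0.07 = 6.86
Sum = 80.71
Extra credit: 80.71 + 0 = 80.71
80.71 is ≥ 80 and < 90 → B

B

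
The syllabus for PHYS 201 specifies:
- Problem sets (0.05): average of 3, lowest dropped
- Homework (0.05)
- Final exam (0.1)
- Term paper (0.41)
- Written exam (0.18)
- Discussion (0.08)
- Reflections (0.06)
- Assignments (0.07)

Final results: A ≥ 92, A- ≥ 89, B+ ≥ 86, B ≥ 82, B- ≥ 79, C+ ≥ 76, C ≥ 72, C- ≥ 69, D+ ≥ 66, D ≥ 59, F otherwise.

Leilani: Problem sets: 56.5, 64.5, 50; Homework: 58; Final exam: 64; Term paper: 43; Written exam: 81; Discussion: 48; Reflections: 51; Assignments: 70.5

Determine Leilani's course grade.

Problem sets: drop 50 → average of remaining 2 = 121/2 = 60.5
Weighted total:
  Problem sets 60.5 × 0.05 = 3.025
  Homework 58 × 0.05 = 2.9
  Final exam 64 × 0.1 = 6.4
  Term paper 43 × 0.41 = 17.63
  Written exam 81 × 0.18 = 14.58
  Discussion 48 × 0.08 = 3.84
  Reflections 51 × 0.06 = 3.06
  Assignments 70.5 × 0.07 = 4.935
Sum = 56.37
56.37 < 59 → F

F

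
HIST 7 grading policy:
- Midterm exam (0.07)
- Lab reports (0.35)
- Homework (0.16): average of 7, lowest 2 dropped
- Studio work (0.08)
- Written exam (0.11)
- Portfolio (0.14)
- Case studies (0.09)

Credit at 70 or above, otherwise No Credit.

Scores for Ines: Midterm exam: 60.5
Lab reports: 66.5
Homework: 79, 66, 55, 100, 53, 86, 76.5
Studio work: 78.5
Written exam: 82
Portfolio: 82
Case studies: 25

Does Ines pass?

No Credit

Homework: drop 53, 55 → average of remaining 5 = 407.5/5 = 81.5
Weighted total:
  Midterm exam 60.5 × 0.07 = 4.235
  Lab reports 66.5 × 0.35 = 23.275
  Homework 81.5 × 0.16 = 13.04
  Studio work 78.5 × 0.08 = 6.28
  Written exam 82 × 0.11 = 9.02
  Portfolio 82 × 0.14 = 11.48
  Case studies 25 × 0.09 = 2.25
Sum = 69.58
69.58 < 70 → No Credit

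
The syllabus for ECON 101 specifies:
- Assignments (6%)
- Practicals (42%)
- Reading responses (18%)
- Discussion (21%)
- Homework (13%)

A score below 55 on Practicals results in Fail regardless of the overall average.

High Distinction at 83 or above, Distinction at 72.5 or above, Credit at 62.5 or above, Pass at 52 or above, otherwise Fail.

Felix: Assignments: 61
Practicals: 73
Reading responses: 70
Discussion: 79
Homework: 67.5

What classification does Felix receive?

Credit

Practicals score 73 ≥ 55: minimum met.
Weighted total:
  Assignments 61 × 0.06 = 3.66
  Practicals 73 × 0.42 = 30.66
  Reading responses 70 × 0.18 = 12.6
  Discussion 79 × 0.21 = 16.59
  Homework 67.5 × 0.13 = 8.775
Sum = 72.285
72.285 is ≥ 62.5 and < 72.5 → Credit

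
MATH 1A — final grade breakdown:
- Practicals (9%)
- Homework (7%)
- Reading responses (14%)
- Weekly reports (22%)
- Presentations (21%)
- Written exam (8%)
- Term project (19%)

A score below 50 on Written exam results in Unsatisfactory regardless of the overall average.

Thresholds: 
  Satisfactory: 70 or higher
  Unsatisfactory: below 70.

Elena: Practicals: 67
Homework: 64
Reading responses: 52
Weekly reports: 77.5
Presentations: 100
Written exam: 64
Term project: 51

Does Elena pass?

Satisfactory

Written exam score 64 ≥ 50: minimum met.
Weighted total:
  Practicals 67 × 0.09 = 6.03
  Homework 64 × 0.07 = 4.48
  Reading responses 52 × 0.14 = 7.28
  Weekly reports 77.5 × 0.22 = 17.05
  Presentations 100 × 0.21 = 21
  Written exam 64 × 0.08 = 5.12
  Term project 51 × 0.19 = 9.69
Sum = 70.65
70.65 ≥ 70 → Satisfactory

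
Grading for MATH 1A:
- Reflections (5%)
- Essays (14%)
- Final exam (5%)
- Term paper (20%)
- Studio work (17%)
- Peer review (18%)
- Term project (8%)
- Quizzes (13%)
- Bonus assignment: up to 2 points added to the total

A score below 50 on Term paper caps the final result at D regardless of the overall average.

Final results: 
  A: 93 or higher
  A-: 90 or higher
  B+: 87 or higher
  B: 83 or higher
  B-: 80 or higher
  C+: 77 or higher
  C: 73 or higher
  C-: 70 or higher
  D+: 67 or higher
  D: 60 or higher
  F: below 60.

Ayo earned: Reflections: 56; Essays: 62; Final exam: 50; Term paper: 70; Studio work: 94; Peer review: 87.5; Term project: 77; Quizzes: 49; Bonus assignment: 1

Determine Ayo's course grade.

Term paper score 70 ≥ 50: minimum met.
Weighted total:
  Reflections 56 × 0.05 = 2.8
  Essays 62 × 0.14 = 8.68
  Final exam 50 × 0.05 = 2.5
  Term paper 70 × 0.2 = 14
  Studio work 94 × 0.17 = 15.98
  Peer review 87.5 × 0.18 = 15.75
  Term project 77 × 0.08 = 6.16
  Quizzes 49 × 0.13 = 6.37
Sum = 72.24
Bonus assignment: 72.24 + 1 = 73.24
73.24 is ≥ 73 and < 77 → C

C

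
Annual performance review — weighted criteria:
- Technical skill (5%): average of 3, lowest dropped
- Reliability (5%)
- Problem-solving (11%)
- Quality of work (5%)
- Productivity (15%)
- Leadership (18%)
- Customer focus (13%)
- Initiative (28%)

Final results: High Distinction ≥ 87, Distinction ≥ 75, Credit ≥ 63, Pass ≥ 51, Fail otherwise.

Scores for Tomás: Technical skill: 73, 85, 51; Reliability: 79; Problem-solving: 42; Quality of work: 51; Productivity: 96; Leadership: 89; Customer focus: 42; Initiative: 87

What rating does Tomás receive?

Technical skill: drop 51 → average of remaining 2 = 158/2 = 79
Weighted total:
  Technical skill 79 × 0.05 = 3.95
  Reliability 79 × 0.05 = 3.95
  Problem-solving 42 × 0.11 = 4.62
  Quality of work 51 × 0.05 = 2.55
  Productivity 96 × 0.15 = 14.4
  Leadership 89 × 0.18 = 16.02
  Customer focus 42 × 0.13 = 5.46
  Initiative 87 × 0.28 = 24.36
Sum = 75.31
75.31 is ≥ 75 and < 87 → Distinction

Distinction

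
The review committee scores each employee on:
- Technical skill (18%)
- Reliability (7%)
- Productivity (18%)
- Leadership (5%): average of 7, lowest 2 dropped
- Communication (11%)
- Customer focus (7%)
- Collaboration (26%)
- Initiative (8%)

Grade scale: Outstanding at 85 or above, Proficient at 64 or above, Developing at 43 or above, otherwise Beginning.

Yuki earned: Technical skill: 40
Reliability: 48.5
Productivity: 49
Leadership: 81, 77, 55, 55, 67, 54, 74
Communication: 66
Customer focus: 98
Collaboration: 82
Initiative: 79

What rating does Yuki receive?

Proficient

Leadership: drop 54, 55 → average of remaining 5 = 354/5 = 70.8
Weighted total:
  Technical skill 40 × 0.18 = 7.2
  Reliability 48.5 × 0.07 = 3.395
  Productivity 49 × 0.18 = 8.82
  Leadership 70.8 × 0.05 = 3.54
  Communication 66 × 0.11 = 7.26
  Customer focus 98 × 0.07 = 6.86
  Collaboration 82 × 0.26 = 21.32
  Initiative 79 × 0.08 = 6.32
Sum = 64.715
64.715 is ≥ 64 and < 85 → Proficient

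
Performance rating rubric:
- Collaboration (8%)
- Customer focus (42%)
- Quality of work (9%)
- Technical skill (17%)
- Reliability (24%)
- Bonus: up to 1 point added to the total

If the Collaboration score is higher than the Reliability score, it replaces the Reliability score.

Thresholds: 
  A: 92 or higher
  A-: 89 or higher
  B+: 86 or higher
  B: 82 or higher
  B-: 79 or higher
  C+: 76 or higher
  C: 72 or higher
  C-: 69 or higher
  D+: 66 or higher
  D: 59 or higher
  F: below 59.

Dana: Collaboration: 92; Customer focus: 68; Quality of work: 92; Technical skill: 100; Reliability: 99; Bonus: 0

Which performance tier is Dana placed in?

B

Collaboration (92) ≤ Reliability (99), so Reliability stays at 99.
Weighted total:
  Collaboration 92 × 0.08 = 7.36
  Customer focus 68 × 0.42 = 28.56
  Quality of work 92 × 0.09 = 8.28
  Technical skill 100 × 0.17 = 17
  Reliability 99 × 0.24 = 23.76
Sum = 84.96
Bonus: 84.96 + 0 = 84.96
84.96 is ≥ 82 and < 86 → B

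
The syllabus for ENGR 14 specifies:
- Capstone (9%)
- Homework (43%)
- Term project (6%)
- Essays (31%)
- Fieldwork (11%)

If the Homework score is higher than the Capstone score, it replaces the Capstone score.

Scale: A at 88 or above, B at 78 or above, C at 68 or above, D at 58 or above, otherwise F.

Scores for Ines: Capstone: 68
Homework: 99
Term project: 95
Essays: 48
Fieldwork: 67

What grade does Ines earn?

B

Homework (99) > Capstone (68), so Capstone counts as 99.
Weighted total:
  Capstone 99 × 0.09 = 8.91
  Homework 99 × 0.43 = 42.57
  Term project 95 × 0.06 = 5.7
  Essays 48 × 0.31 = 14.88
  Fieldwork 67 × 0.11 = 7.37
Sum = 79.43
79.43 is ≥ 78 and < 88 → B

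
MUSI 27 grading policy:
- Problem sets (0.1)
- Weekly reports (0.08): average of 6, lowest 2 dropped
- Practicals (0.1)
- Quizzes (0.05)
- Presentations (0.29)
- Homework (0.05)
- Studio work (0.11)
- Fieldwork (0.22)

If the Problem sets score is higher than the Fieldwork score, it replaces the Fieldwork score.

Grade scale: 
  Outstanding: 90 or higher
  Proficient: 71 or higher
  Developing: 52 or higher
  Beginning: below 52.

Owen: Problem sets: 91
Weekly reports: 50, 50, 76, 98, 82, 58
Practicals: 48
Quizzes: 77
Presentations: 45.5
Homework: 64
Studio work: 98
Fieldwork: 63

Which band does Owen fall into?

Weekly reports: drop 50, 50 → average of remaining 4 = 314/4 = 78.5
Problem sets (91) > Fieldwork (63), so Fieldwork counts as 91.
Weighted total:
  Problem sets 91 × 0.1 = 9.1
  Weekly reports 78.5 × 0.08 = 6.28
  Practicals 48 × 0.1 = 4.8
  Quizzes 77 × 0.05 = 3.85
  Presentations 45.5 × 0.29 = 13.195
  Homework 64 × 0.05 = 3.2
  Studio work 98 × 0.11 = 10.78
  Fieldwork 91 × 0.22 = 20.02
Sum = 71.225
71.225 is ≥ 71 and < 90 → Proficient

Proficient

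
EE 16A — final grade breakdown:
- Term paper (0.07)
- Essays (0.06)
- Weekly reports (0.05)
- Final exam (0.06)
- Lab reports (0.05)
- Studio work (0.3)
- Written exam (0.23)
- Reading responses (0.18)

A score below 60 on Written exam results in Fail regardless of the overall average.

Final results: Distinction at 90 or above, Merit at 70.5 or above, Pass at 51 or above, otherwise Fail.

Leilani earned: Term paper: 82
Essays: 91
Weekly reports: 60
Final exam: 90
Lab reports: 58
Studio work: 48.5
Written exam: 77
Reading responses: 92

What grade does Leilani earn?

Written exam score 77 ≥ 60: minimum met.
Weighted total:
  Term paper 82 × 0.07 = 5.74
  Essays 91 × 0.06 = 5.46
  Weekly reports 60 × 0.05 = 3
  Final exam 90 × 0.06 = 5.4
  Lab reports 58 × 0.05 = 2.9
  Studio work 48.5 × 0.3 = 14.55
  Written exam 77 × 0.23 = 17.71
  Reading responses 92 × 0.18 = 16.56
Sum = 71.32
71.32 is ≥ 70.5 and < 90 → Merit

Merit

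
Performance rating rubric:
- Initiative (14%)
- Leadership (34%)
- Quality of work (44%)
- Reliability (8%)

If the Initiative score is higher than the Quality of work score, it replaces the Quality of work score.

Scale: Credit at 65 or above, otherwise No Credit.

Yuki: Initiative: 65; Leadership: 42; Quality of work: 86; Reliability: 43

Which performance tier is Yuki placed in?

No Credit

Initiative (65) ≤ Quality of work (86), so Quality of work stays at 86.
Weighted total:
  Initiative 65 × 0.14 = 9.1
  Leadership 42 × 0.34 = 14.28
  Quality of work 86 × 0.44 = 37.84
  Reliability 43 × 0.08 = 3.44
Sum = 64.66
64.66 < 65 → No Credit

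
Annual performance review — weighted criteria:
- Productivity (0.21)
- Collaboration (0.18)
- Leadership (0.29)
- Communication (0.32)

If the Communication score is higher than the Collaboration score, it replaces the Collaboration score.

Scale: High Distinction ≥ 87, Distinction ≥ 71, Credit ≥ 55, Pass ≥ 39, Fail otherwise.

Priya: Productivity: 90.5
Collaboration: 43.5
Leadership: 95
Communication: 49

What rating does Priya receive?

Distinction

Communication (49) > Collaboration (43.5), so Collaboration counts as 49.
Weighted total:
  Productivity 90.5 × 0.21 = 19.005
  Collaboration 49 × 0.18 = 8.82
  Leadership 95 × 0.29 = 27.55
  Communication 49 × 0.32 = 15.68
Sum = 71.055
71.055 is ≥ 71 and < 87 → Distinction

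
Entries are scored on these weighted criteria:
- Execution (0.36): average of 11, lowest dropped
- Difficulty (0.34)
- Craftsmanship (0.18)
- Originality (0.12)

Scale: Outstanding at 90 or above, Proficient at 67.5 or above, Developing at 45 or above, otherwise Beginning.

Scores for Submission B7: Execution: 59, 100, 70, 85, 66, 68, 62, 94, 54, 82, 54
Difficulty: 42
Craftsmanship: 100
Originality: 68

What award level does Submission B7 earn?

Execution: drop 54 → average of remaining 10 = 740/10 = 74
Weighted total:
  Execution 74 × 0.36 = 26.64
  Difficulty 42 × 0.34 = 14.28
  Craftsmanship 100 × 0.18 = 18
  Originality 68 × 0.12 = 8.16
Sum = 67.08
67.08 is ≥ 45 and < 67.5 → Developing

Developing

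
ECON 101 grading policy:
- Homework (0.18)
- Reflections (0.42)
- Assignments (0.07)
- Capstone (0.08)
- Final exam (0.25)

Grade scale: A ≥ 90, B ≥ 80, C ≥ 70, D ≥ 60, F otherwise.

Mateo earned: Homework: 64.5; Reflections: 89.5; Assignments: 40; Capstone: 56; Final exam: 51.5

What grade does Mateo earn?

Weighted total:
  Homework 64.5 × 0.18 = 11.61
  Reflections 89.5 × 0.42 = 37.59
  Assignments 40 × 0.07 = 2.8
  Capstone 56 × 0.08 = 4.48
  Final exam 51.5 × 0.25 = 12.875
Sum = 69.355
69.355 is ≥ 60 and < 70 → D

D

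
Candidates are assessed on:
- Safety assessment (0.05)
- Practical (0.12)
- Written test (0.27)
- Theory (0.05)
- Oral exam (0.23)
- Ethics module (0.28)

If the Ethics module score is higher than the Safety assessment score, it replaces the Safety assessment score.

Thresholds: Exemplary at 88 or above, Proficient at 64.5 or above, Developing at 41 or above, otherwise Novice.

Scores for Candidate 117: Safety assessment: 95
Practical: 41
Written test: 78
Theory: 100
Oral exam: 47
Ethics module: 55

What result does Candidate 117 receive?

Developing

Ethics module (55) ≤ Safety assessment (95), so Safety assessment stays at 95.
Weighted total:
  Safety assessment 95 × 0.05 = 4.75
  Practical 41 × 0.12 = 4.92
  Written test 78 × 0.27 = 21.06
  Theory 100 × 0.05 = 5
  Oral exam 47 × 0.23 = 10.81
  Ethics module 55 × 0.28 = 15.4
Sum = 61.94
61.94 is ≥ 41 and < 64.5 → Developing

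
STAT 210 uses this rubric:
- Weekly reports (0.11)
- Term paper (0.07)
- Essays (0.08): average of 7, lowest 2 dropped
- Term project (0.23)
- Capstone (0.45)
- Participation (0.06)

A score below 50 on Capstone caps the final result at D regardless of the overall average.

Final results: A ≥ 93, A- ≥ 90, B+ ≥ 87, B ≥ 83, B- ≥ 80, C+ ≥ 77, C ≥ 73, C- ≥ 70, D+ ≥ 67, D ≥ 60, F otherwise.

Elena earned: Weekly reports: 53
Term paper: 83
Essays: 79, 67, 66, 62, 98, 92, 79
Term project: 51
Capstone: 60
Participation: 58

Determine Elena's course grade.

D

Essays: drop 62, 66 → average of remaining 5 = 415/5 = 83
Capstone score 60 ≥ 50: minimum met.
Weighted total:
  Weekly reports 53 × 0.11 = 5.83
  Term paper 83 × 0.07 = 5.81
  Essays 83 × 0.08 = 6.64
  Term project 51 × 0.23 = 11.73
  Capstone 60 × 0.45 = 27
  Participation 58 × 0.06 = 3.48
Sum = 60.49
60.49 is ≥ 60 and < 67 → D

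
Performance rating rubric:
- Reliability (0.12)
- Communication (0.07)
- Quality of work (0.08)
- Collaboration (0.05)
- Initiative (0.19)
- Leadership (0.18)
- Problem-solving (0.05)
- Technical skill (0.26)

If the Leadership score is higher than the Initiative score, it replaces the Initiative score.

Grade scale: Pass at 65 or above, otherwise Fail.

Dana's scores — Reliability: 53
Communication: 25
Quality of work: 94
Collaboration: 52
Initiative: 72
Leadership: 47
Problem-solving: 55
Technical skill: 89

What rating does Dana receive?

Leadership (47) ≤ Initiative (72), so Initiative stays at 72.
Weighted total:
  Reliability 53 × 0.12 = 6.36
  Communication 25 × 0.07 = 1.75
  Quality of work 94 × 0.08 = 7.52
  Collaboration 52 × 0.05 = 2.6
  Initiative 72 × 0.19 = 13.68
  Leadership 47 × 0.18 = 8.46
  Problem-solving 55 × 0.05 = 2.75
  Technical skill 89 × 0.26 = 23.14
Sum = 66.26
66.26 ≥ 65 → Pass

Pass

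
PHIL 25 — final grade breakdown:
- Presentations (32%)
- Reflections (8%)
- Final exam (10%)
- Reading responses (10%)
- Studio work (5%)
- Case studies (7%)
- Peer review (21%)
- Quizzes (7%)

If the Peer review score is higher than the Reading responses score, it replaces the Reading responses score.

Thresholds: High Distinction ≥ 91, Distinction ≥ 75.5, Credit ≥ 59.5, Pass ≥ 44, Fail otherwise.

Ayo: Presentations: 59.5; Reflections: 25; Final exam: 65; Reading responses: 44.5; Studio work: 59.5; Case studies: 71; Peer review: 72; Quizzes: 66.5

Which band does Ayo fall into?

Credit

Peer review (72) > Reading responses (44.5), so Reading responses counts as 72.
Weighted total:
  Presentations 59.5 × 0.32 = 19.04
  Reflections 25 × 0.08 = 2
  Final exam 65 × 0.1 = 6.5
  Reading responses 72 × 0.1 = 7.2
  Studio work 59.5 × 0.05 = 2.975
  Case studies 71 × 0.07 = 4.97
  Peer review 72 × 0.21 = 15.12
  Quizzes 66.5 × 0.07 = 4.655
Sum = 62.46
62.46 is ≥ 59.5 and < 75.5 → Credit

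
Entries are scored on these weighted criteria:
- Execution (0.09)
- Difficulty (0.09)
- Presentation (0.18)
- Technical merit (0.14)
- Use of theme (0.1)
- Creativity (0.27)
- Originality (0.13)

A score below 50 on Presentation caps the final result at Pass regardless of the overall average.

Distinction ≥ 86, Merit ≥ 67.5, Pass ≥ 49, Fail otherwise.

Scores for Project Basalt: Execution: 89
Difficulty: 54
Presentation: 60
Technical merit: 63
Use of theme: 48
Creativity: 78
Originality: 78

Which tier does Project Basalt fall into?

Presentation score 60 ≥ 50: minimum met.
Weighted total:
  Execution 89 × 0.09 = 8.01
  Difficulty 54 × 0.09 = 4.86
  Presentation 60 × 0.18 = 10.8
  Technical merit 63 × 0.14 = 8.82
  Use of theme 48 × 0.1 = 4.8
  Creativity 78 × 0.27 = 21.06
  Originality 78 × 0.13 = 10.14
Sum = 68.49
68.49 is ≥ 67.5 and < 86 → Merit

Merit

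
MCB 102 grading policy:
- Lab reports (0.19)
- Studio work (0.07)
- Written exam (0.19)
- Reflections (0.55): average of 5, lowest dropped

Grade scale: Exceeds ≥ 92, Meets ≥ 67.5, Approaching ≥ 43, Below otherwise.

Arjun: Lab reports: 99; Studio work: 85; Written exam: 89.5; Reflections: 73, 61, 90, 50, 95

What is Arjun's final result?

Reflections: drop 50 → average of remaining 4 = 319/4 = 79.75
Weighted total:
  Lab reports 99 × 0.19 = 18.81
  Studio work 85 × 0.07 = 5.95
  Written exam 89.5 × 0.19 = 17.005
  Reflections 79.75 × 0.55 = 43.8625
Sum = 85.6275
85.6275 is ≥ 67.5 and < 92 → Meets

Meets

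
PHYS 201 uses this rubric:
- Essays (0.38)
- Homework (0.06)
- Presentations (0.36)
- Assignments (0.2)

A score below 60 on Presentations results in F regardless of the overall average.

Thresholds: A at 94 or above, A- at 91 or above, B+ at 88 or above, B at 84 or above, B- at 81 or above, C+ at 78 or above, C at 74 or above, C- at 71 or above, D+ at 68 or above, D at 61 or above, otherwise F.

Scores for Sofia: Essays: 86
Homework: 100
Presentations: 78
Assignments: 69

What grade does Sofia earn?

Presentations score 78 ≥ 60: minimum met.
Weighted total:
  Essays 86 × 0.38 = 32.68
  Homework 100 × 0.06 = 6
  Presentations 78 × 0.36 = 28.08
  Assignments 69 × 0.2 = 13.8
Sum = 80.56
80.56 is ≥ 78 and < 81 → C+

C+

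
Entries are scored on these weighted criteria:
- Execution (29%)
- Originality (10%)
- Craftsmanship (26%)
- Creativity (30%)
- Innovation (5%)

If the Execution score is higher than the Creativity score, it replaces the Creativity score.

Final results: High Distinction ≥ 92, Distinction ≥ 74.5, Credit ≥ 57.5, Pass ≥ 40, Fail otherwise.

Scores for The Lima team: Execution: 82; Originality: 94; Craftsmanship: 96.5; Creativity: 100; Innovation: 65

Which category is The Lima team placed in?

Execution (82) ≤ Creativity (100), so Creativity stays at 100.
Weighted total:
  Execution 82 × 0.29 = 23.78
  Originality 94 × 0.1 = 9.4
  Craftsmanship 96.5 × 0.26 = 25.09
  Creativity 100 × 0.3 = 30
  Innovation 65 × 0.05 = 3.25
Sum = 91.52
91.52 is ≥ 74.5 and < 92 → Distinction

Distinction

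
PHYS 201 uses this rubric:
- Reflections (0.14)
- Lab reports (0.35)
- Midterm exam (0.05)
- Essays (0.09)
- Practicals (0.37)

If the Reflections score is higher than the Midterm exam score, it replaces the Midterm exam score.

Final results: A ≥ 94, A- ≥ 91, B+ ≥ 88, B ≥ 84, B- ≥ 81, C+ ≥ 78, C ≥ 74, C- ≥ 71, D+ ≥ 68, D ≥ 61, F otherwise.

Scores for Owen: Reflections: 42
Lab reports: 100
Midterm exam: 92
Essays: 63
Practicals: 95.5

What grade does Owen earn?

Reflections (42) ≤ Midterm exam (92), so Midterm exam stays at 92.
Weighted total:
  Reflections 42 × 0.14 = 5.88
  Lab reports 100 × 0.35 = 35
  Midterm exam 92 × 0.05 = 4.6
  Essays 63 × 0.09 = 5.67
  Practicals 95.5 × 0.37 = 35.335
Sum = 86.485
86.485 is ≥ 84 and < 88 → B

B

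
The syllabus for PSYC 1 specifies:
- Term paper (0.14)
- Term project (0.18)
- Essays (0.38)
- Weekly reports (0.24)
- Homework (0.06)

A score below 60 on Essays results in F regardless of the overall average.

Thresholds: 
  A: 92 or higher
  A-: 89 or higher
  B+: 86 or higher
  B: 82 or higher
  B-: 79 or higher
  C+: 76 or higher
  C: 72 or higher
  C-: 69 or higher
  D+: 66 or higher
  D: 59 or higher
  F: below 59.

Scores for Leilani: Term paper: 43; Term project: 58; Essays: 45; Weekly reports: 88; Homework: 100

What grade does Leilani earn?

F

Essays score 45 < 60: minimum not met.
Weighted total:
  Term paper 43 × 0.14 = 6.02
  Term project 58 × 0.18 = 10.44
  Essays 45 × 0.38 = 17.1
  Weekly reports 88 × 0.24 = 21.12
  Homework 100 × 0.06 = 6
Sum = 60.68
Because the Essays minimum was not met, the result is F.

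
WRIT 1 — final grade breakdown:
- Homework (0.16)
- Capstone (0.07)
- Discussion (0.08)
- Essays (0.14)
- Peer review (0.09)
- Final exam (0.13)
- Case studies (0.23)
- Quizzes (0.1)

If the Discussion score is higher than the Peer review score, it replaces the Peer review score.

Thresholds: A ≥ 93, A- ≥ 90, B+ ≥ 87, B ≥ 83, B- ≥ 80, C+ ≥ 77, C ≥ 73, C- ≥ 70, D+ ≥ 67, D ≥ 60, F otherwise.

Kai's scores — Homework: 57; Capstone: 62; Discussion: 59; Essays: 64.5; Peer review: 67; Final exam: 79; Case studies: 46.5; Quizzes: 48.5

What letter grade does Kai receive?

Discussion (59) ≤ Peer review (67), so Peer review stays at 67.
Weighted total:
  Homework 57 × 0.16 = 9.12
  Capstone 62 × 0.07 = 4.34
  Discussion 59 × 0.08 = 4.72
  Essays 64.5 × 0.14 = 9.03
  Peer review 67 × 0.09 = 6.03
  Final exam 79 × 0.13 = 10.27
  Case studies 46.5 × 0.23 = 10.695
  Quizzes 48.5 × 0.1 = 4.85
Sum = 59.055
59.055 < 60 → F

F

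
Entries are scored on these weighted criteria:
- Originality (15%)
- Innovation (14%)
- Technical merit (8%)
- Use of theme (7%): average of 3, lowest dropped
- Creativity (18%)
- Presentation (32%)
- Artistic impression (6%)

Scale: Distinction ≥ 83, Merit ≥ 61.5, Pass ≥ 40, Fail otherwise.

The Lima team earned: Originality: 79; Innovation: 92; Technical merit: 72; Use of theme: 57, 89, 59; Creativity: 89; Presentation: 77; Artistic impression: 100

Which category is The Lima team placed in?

Merit

Use of theme: drop 57 → average of remaining 2 = 148/2 = 74
Weighted total:
  Originality 79 × 0.15 = 11.85
  Innovation 92 × 0.14 = 12.88
  Technical merit 72 × 0.08 = 5.76
  Use of theme 74 × 0.07 = 5.18
  Creativity 89 × 0.18 = 16.02
  Presentation 77 × 0.32 = 24.64
  Artistic impression 100 × 0.06 = 6
Sum = 82.33
82.33 is ≥ 61.5 and < 83 → Merit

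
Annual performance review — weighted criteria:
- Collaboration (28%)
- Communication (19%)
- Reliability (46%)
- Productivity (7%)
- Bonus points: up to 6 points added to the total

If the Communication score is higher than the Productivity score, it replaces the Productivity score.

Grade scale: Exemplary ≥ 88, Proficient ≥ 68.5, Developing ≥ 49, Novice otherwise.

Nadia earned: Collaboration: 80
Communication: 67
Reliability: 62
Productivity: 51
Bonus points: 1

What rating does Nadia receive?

Communication (67) > Productivity (51), so Productivity counts as 67.
Weighted total:
  Collaboration 80 × 0.28 = 22.4
  Communication 67 × 0.19 = 12.73
  Reliability 62 × 0.46 = 28.52
  Productivity 67 × 0.07 = 4.69
Sum = 68.34
Bonus points: 68.34 + 1 = 69.34
69.34 is ≥ 68.5 and < 88 → Proficient

Proficient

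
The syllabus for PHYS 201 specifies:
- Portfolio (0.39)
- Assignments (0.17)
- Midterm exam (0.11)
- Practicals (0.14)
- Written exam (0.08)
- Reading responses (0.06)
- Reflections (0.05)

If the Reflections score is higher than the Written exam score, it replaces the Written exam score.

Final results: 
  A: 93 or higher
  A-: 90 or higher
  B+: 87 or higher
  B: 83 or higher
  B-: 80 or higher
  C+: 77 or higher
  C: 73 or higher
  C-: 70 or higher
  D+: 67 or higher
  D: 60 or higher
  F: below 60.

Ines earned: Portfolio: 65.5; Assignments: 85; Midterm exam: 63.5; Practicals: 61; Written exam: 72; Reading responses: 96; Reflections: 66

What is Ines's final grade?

C-

Reflections (66) ≤ Written exam (72), so Written exam stays at 72.
Weighted total:
  Portfolio 65.5 × 0.39 = 25.545
  Assignments 85 × 0.17 = 14.45
  Midterm exam 63.5 × 0.11 = 6.985
  Practicals 61 × 0.14 = 8.54
  Written exam 72 × 0.08 = 5.76
  Reading responses 96 × 0.06 = 5.76
  Reflections 66 × 0.05 = 3.3
Sum = 70.34
70.34 is ≥ 70 and < 73 → C-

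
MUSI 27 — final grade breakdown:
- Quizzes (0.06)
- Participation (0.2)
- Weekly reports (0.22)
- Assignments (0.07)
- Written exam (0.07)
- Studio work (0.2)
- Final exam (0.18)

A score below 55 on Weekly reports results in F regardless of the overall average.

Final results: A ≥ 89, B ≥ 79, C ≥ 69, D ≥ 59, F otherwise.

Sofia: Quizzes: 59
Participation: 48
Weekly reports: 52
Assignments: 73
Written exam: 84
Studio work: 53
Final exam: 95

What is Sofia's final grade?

F

Weekly reports score 52 < 55: minimum not met.
Weighted total:
  Quizzes 59 × 0.06 = 3.54
  Participation 48 × 0.2 = 9.6
  Weekly reports 52 × 0.22 = 11.44
  Assignments 73 × 0.07 = 5.11
  Written exam 84 × 0.07 = 5.88
  Studio work 53 × 0.2 = 10.6
  Final exam 95 × 0.18 = 17.1
Sum = 63.27
Because the Weekly reports minimum was not met, the result is F.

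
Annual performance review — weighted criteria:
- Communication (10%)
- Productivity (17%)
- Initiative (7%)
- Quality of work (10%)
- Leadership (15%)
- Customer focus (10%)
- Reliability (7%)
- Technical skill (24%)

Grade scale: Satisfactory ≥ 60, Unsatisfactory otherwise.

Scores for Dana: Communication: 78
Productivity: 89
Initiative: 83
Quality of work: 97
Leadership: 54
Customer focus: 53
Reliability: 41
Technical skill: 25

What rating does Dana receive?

Satisfactory

Weighted total:
  Communication 78 × 0.1 = 7.8
  Productivity 89 × 0.17 = 15.13
  Initiative 83 × 0.07 = 5.81
  Quality of work 97 × 0.1 = 9.7
  Leadership 54 × 0.15 = 8.1
  Customer focus 53 × 0.1 = 5.3
  Reliability 41 × 0.07 = 2.87
  Technical skill 25 × 0.24 = 6
Sum = 60.71
60.71 ≥ 60 → Satisfactory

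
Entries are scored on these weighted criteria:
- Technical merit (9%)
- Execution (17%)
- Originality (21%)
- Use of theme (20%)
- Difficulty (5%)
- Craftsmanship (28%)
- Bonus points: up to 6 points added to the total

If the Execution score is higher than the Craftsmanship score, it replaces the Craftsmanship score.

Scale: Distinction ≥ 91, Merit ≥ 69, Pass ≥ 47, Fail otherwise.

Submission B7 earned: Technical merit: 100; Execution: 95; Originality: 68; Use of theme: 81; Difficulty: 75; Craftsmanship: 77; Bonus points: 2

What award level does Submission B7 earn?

Execution (95) > Craftsmanship (77), so Craftsmanship counts as 95.
Weighted total:
  Technical merit 100 × 0.09 = 9
  Execution 95 × 0.17 = 16.15
  Originality 68 × 0.21 = 14.28
  Use of theme 81 × 0.2 = 16.2
  Difficulty 75 × 0.05 = 3.75
  Craftsmanship 95 × 0.28 = 26.6
Sum = 85.98
Bonus points: 85.98 + 2 = 87.98
87.98 is ≥ 69 and < 91 → Merit

Merit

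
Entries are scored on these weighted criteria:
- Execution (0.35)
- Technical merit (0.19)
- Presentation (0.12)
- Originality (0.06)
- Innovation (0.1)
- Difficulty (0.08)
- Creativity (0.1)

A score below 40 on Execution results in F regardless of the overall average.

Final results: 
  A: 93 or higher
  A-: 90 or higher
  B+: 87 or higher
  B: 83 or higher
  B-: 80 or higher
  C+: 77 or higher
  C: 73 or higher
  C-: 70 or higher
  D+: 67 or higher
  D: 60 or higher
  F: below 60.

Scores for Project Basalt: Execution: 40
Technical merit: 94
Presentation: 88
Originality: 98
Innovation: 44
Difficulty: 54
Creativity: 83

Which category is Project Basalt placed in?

Execution score 40 ≥ 40: minimum met.
Weighted total:
  Execution 40 × 0.35 = 14
  Technical merit 94 × 0.19 = 17.86
  Presentation 88 × 0.12 = 10.56
  Originality 98 × 0.06 = 5.88
  Innovation 44 × 0.1 = 4.4
  Difficulty 54 × 0.08 = 4.32
  Creativity 83 × 0.1 = 8.3
Sum = 65.32
65.32 is ≥ 60 and < 67 → D

D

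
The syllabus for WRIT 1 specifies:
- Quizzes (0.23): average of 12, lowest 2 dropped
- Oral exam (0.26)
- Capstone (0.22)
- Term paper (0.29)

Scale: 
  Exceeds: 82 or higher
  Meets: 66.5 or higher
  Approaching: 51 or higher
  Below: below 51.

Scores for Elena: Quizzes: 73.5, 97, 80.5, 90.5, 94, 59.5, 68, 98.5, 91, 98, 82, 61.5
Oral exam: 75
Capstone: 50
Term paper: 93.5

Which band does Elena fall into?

Quizzes: drop 59.5, 61.5 → average of remaining 10 = 873/10 = 87.3
Weighted total:
  Quizzes 87.3 × 0.23 = 20.079
  Oral exam 75 × 0.26 = 19.5
  Capstone 50 × 0.22 = 11
  Term paper 93.5 × 0.29 = 27.115
Sum = 77.694
77.694 is ≥ 66.5 and < 82 → Meets

Meets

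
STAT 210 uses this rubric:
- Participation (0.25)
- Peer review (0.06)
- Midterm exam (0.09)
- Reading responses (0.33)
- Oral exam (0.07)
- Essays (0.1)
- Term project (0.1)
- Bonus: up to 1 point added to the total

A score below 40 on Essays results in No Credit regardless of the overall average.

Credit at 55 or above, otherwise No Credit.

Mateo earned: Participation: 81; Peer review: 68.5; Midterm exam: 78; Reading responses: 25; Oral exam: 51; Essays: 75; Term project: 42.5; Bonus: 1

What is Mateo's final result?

Essays score 75 ≥ 40: minimum met.
Weighted total:
  Participation 81 × 0.25 = 20.25
  Peer review 68.5 × 0.06 = 4.11
  Midterm exam 78 × 0.09 = 7.02
  Reading responses 25 × 0.33 = 8.25
  Oral exam 51 × 0.07 = 3.57
  Essays 75 × 0.1 = 7.5
  Term project 42.5 × 0.1 = 4.25
Sum = 54.95
Bonus: 54.95 + 1 = 55.95
55.95 ≥ 55 → Credit

Credit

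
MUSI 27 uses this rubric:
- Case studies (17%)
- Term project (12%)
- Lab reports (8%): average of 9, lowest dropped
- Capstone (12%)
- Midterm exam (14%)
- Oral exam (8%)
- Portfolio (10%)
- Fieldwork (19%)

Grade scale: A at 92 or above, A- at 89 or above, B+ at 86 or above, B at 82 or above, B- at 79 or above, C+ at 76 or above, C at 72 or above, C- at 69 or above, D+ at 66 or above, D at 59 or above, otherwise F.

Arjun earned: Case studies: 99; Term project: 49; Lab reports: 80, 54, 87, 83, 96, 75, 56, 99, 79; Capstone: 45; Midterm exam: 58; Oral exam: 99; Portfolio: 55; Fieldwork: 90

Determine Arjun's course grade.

C

Lab reports: drop 54 → average of remaining 8 = 655/8 = 81.875
Weighted total:
  Case studies 99 × 0.17 = 16.83
  Term project 49 × 0.12 = 5.88
  Lab reports 81.875 × 0.08 = 6.55
  Capstone 45 × 0.12 = 5.4
  Midterm exam 58 × 0.14 = 8.12
  Oral exam 99 × 0.08 = 7.92
  Portfolio 55 × 0.1 = 5.5
  Fieldwork 90 × 0.19 = 17.1
Sum = 73.3
73.3 is ≥ 72 and < 76 → C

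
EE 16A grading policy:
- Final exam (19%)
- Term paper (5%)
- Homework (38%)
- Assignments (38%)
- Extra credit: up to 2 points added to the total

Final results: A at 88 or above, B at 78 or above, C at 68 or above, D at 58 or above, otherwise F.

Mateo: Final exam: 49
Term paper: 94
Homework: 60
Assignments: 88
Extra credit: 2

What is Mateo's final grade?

Weighted total:
  Final exam 49 × 0.19 = 9.31
  Term paper 94 × 0.05 = 4.7
  Homework 60 × 0.38 = 22.8
  Assignments 88 × 0.38 = 33.44
Sum = 70.25
Extra credit: 70.25 + 2 = 72.25
72.25 is ≥ 68 and < 78 → C

C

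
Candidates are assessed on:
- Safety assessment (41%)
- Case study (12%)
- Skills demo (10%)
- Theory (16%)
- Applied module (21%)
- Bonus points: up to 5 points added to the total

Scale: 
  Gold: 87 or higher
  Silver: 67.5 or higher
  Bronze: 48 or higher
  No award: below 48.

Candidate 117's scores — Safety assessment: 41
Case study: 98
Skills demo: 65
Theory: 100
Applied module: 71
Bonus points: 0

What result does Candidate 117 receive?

Weighted total:
  Safety assessment 41 × 0.41 = 16.81
  Case study 98 × 0.12 = 11.76
  Skills demo 65 × 0.1 = 6.5
  Theory 100 × 0.16 = 16
  Applied module 71 × 0.21 = 14.91
Sum = 65.98
Bonus points: 65.98 + 0 = 65.98
65.98 is ≥ 48 and < 67.5 → Bronze

Bronze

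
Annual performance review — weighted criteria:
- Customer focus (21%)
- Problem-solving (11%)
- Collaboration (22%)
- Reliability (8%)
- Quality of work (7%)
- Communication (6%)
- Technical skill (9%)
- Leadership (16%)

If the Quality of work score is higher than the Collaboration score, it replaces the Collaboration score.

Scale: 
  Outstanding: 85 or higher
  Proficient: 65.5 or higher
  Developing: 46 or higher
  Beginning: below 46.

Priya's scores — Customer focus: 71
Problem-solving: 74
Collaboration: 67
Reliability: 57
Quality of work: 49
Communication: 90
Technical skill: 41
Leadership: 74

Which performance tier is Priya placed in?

Proficient

Quality of work (49) ≤ Collaboration (67), so Collaboration stays at 67.
Weighted total:
  Customer focus 71 × 0.21 = 14.91
  Problem-solving 74 × 0.11 = 8.14
  Collaboration 67 × 0.22 = 14.74
  Reliability 57 × 0.08 = 4.56
  Quality of work 49 × 0.07 = 3.43
  Communication 90 × 0.06 = 5.4
  Technical skill 41 × 0.09 = 3.69
  Leadership 74 × 0.16 = 11.84
Sum = 66.71
66.71 is ≥ 65.5 and < 85 → Proficient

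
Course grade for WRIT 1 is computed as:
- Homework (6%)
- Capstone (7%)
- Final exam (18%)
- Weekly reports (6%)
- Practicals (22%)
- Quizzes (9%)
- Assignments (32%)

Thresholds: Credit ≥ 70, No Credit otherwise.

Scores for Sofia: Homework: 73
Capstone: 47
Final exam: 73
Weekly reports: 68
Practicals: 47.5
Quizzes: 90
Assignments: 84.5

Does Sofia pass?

Weighted total:
  Homework 73 × 0.06 = 4.38
  Capstone 47 × 0.07 = 3.29
  Final exam 73 × 0.18 = 13.14
  Weekly reports 68 × 0.06 = 4.08
  Practicals 47.5 × 0.22 = 10.45
  Quizzes 90 × 0.09 = 8.1
  Assignments 84.5 × 0.32 = 27.04
Sum = 70.48
70.48 ≥ 70 → Credit

Credit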